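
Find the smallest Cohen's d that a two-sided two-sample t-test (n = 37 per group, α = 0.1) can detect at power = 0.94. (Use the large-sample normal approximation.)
d ≈ 0.74

Minimum detectable effect (two-sample t-test, normal approximation):
d = (z_{α/2} + z_β) / √(n/2)
d = (1.645 + 1.555) / √(37/2)
d = 3.200 / 4.301
d ≈ 0.74

By Cohen's convention (0.2 small / 0.5 medium / 0.8 large): medium effect.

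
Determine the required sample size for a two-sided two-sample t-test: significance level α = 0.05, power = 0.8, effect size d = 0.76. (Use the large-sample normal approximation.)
n = 28 per group

Sample size formula (two-sample t-test, normal approximation):
n = 2 · ((z_{α/2} + z_β) / d)²

z_{α/2} = 1.960 (for α = 0.05, two-sided)
z_β = 0.842 (for power = 0.8)
d = 0.76

n = 2 · ((1.960 + 0.842) / 0.76)²
n = 2 · (3.687)²
n ≈ 27.19
Round up to the next whole number: n = 28 per group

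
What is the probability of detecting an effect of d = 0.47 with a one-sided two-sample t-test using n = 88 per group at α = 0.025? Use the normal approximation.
Power ≈ 0.88

Power calculation (two-sample t-test, normal approximation):
z_β = d · √(n/2) - z_α
z_β = 0.47 · √(88/2) - 1.960
z_β = 0.47 · 6.633 - 1.960
z_β = 1.158

Power = Φ(z_β) = Φ(1.158) ≈ 0.876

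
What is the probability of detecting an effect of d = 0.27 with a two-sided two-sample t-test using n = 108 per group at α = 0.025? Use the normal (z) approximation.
Power ≈ 0.40

Power calculation (two-sample t-test, normal approximation):
z_β = d · √(n/2) - z_{α/2}
z_β = 0.27 · √(108/2) - 2.241
z_β = 0.27 · 7.348 - 2.241
z_β = -0.257

Power = Φ(z_β) = Φ(-0.257) ≈ 0.398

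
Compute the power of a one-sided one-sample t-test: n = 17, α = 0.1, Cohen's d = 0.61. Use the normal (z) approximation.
Power ≈ 0.89

Power calculation (one-sample t-test, normal approximation):
z_β = d · √n - z_α
z_β = 0.61 · √17 - 1.282
z_β = 0.61 · 4.123 - 1.282
z_β = 1.234

Power = Φ(z_β) = Φ(1.234) ≈ 0.891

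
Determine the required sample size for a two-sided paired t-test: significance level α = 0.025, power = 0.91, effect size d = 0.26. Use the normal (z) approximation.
n = 190 pairs

Sample size formula (paired t-test, normal approximation):
n = ((z_{α/2} + z_β) / d)²

z_{α/2} = 2.241 (for α = 0.025, two-sided)
z_β = 1.341 (for power = 0.91)
d = 0.26

n = ((2.241 + 1.341) / 0.26)²
n = (13.777)²
n ≈ 189.81
Round up to the next whole number: n = 190 pairs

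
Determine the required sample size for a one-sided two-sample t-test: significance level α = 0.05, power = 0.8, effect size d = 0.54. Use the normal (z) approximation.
n = 43 per group

Sample size formula (two-sample t-test, normal approximation):
n = 2 · ((z_α + z_β) / d)²

z_α = 1.645 (for α = 0.05, one-sided)
z_β = 0.842 (for power = 0.8)
d = 0.54

n = 2 · ((1.645 + 0.842) / 0.54)²
n = 2 · (4.606)²
n ≈ 42.43
Round up to the next whole number: n = 43 per group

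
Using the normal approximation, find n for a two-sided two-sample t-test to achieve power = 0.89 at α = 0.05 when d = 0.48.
n = 89 per group

Sample size formula (two-sample t-test, normal approximation):
n = 2 · ((z_{α/2} + z_β) / d)²

z_{α/2} = 1.960 (for α = 0.05, two-sided)
z_β = 1.227 (for power = 0.89)
d = 0.48

n = 2 · ((1.960 + 1.227) / 0.48)²
n = 2 · (6.640)²
n ≈ 88.18
Round up to the next whole number: n = 89 per group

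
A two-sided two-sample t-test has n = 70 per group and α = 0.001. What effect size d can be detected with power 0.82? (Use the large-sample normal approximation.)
d ≈ 0.71

Minimum detectable effect (two-sample t-test, normal approximation):
d = (z_{α/2} + z_β) / √(n/2)
d = (3.291 + 0.915) / √(70/2)
d = 4.206 / 5.916
d ≈ 0.71

By Cohen's convention (0.2 small / 0.5 medium / 0.8 large): medium effect.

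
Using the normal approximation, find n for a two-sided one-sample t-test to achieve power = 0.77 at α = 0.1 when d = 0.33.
n = 53

Sample size formula (one-sample t-test, normal approximation):
n = ((z_{α/2} + z_β) / d)²

z_{α/2} = 1.645 (for α = 0.1, two-sided)
z_β = 0.739 (for power = 0.77)
d = 0.33

n = ((1.645 + 0.739) / 0.33)²
n = (7.224)²
n ≈ 52.19
Round up to the next whole number: n = 53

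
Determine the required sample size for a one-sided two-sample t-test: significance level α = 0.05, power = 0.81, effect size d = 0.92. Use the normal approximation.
n = 16 per group

Sample size formula (two-sample t-test, normal approximation):
n = 2 · ((z_α + z_β) / d)²

z_α = 1.645 (for α = 0.05, one-sided)
z_β = 0.878 (for power = 0.81)
d = 0.92

n = 2 · ((1.645 + 0.878) / 0.92)²
n = 2 · (2.742)²
n ≈ 15.04
Round up to the next whole number: n = 16 per group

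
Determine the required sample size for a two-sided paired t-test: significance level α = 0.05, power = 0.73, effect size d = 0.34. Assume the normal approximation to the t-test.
n = 58 pairs

Sample size formula (paired t-test, normal approximation):
n = ((z_{α/2} + z_β) / d)²

z_{α/2} = 1.960 (for α = 0.05, two-sided)
z_β = 0.613 (for power = 0.73)
d = 0.34

n = ((1.960 + 0.613) / 0.34)²
n = (7.568)²
n ≈ 57.27
Round up to the next whole number: n = 58 pairs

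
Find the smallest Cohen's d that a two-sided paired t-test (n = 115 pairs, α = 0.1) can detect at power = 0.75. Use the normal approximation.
d ≈ 0.22

Minimum detectable effect (paired t-test, normal approximation):
d = (z_{α/2} + z_β) / √n
d = (1.645 + 0.674) / √115
d = 2.319 / 10.724
d ≈ 0.22

By Cohen's convention (0.2 small / 0.5 medium / 0.8 large): small effect.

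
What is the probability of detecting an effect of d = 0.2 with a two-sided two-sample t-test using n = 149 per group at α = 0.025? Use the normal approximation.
Power ≈ 0.30

Power calculation (two-sample t-test, normal approximation):
z_β = d · √(n/2) - z_{α/2}
z_β = 0.2 · √(149/2) - 2.241
z_β = 0.2 · 8.631 - 2.241
z_β = -0.515

Power = Φ(z_β) = Φ(-0.515) ≈ 0.303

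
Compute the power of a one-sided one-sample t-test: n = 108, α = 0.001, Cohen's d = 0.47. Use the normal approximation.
Power ≈ 0.96

Power calculation (one-sample t-test, normal approximation):
z_β = d · √n - z_α
z_β = 0.47 · √108 - 3.090
z_β = 0.47 · 10.392 - 3.090
z_β = 1.794

Power = Φ(z_β) = Φ(1.794) ≈ 0.964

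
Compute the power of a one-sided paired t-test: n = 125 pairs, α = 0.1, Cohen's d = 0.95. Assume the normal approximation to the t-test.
Power ≈ 1.00

Power calculation (paired t-test, normal approximation):
z_β = d · √n - z_α
z_β = 0.95 · √125 - 1.282
z_β = 0.95 · 11.180 - 1.282
z_β = 9.340

Power = Φ(z_β) = Φ(9.340) ≈ 1.000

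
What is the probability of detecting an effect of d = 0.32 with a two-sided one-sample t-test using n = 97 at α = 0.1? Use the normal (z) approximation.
Power ≈ 0.93

Power calculation (one-sample t-test, normal approximation):
z_β = d · √n - z_{α/2}
z_β = 0.32 · √97 - 1.645
z_β = 0.32 · 9.849 - 1.645
z_β = 1.507

Power = Φ(z_β) = Φ(1.507) ≈ 0.934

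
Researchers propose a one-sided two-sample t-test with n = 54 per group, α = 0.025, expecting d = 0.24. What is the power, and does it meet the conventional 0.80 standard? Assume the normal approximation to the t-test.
Power ≈ 0.24; the study is underpowered (power < 0.80)

Power calculation (two-sample t-test, normal approximation):
z_β = d · √(n/2) - z_α
z_β = 0.24 · √(54/2) - 1.960
z_β = 0.24 · 5.196 - 1.960
z_β = -0.713

Power = Φ(z_β) = Φ(-0.713) ≈ 0.238

Effect size d = 0.24 is small by Cohen's convention (0.2/0.5/0.8).

Threshold: power ≥ 0.80 is conventionally adequate.
Power ≈ 0.24 → the study is underpowered (power < 0.80).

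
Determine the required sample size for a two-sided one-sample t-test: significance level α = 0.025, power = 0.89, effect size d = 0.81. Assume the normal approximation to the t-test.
n = 19

Sample size formula (one-sample t-test, normal approximation):
n = ((z_{α/2} + z_β) / d)²

z_{α/2} = 2.241 (for α = 0.025, two-sided)
z_β = 1.227 (for power = 0.89)
d = 0.81

n = ((2.241 + 1.227) / 0.81)²
n = (4.281)²
n ≈ 18.33
Round up to the next whole number: n = 19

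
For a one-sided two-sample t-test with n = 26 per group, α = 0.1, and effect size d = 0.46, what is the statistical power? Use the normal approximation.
Power ≈ 0.65

Power calculation (two-sample t-test, normal approximation):
z_β = d · √(n/2) - z_α
z_β = 0.46 · √(26/2) - 1.282
z_β = 0.46 · 3.606 - 1.282
z_β = 0.377

Power = Φ(z_β) = Φ(0.377) ≈ 0.647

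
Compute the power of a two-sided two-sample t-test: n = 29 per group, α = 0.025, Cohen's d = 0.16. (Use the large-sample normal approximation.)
Power ≈ 0.05

Power calculation (two-sample t-test, normal approximation):
z_β = d · √(n/2) - z_{α/2}
z_β = 0.16 · √(29/2) - 2.241
z_β = 0.16 · 3.808 - 2.241
z_β = -1.632

Power = Φ(z_β) = Φ(-1.632) ≈ 0.051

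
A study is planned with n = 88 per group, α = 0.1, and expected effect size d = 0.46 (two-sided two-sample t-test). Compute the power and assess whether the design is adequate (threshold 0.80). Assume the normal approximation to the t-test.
Power ≈ 0.92; the study is adequately powered (power ≥ 0.80)

Power calculation (two-sample t-test, normal approximation):
z_β = d · √(n/2) - z_{α/2}
z_β = 0.46 · √(88/2) - 1.645
z_β = 0.46 · 6.633 - 1.645
z_β = 1.406

Power = Φ(z_β) = Φ(1.406) ≈ 0.920

Effect size d = 0.46 is small by Cohen's convention (0.2/0.5/0.8).

Threshold: power ≥ 0.80 is conventionally adequate.
Power ≈ 0.92 → the study is adequately powered (power ≥ 0.80).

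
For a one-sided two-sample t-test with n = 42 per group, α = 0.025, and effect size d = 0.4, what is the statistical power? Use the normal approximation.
Power ≈ 0.45

Power calculation (two-sample t-test, normal approximation):
z_β = d · √(n/2) - z_α
z_β = 0.4 · √(42/2) - 1.960
z_β = 0.4 · 4.583 - 1.960
z_β = -0.127

Power = Φ(z_β) = Φ(-0.127) ≈ 0.449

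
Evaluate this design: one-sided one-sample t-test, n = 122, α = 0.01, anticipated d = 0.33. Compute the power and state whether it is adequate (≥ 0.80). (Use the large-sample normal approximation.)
Power ≈ 0.91; the study is adequately powered (power ≥ 0.80)

Power calculation (one-sample t-test, normal approximation):
z_β = d · √n - z_α
z_β = 0.33 · √122 - 2.326
z_β = 0.33 · 11.045 - 2.326
z_β = 1.319

Power = Φ(z_β) = Φ(1.319) ≈ 0.906

Effect size d = 0.33 is small by Cohen's convention (0.2/0.5/0.8).

Threshold: power ≥ 0.80 is conventionally adequate.
Power ≈ 0.91 → the study is adequately powered (power ≥ 0.80).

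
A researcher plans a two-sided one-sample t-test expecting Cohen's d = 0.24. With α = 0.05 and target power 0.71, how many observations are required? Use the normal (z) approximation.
n = 110

Sample size formula (one-sample t-test, normal approximation):
n = ((z_{α/2} + z_β) / d)²

z_{α/2} = 1.960 (for α = 0.05, two-sided)
z_β = 0.553 (for power = 0.71)
d = 0.24

n = ((1.960 + 0.553) / 0.24)²
n = (10.471)²
n ≈ 109.64
Round up to the next whole number: n = 110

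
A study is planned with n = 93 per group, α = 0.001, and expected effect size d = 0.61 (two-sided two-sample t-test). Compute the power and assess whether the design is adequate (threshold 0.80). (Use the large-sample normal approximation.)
Power ≈ 0.81; the study is adequately powered (power ≥ 0.80)

Power calculation (two-sample t-test, normal approximation):
z_β = d · √(n/2) - z_{α/2}
z_β = 0.61 · √(93/2) - 3.291
z_β = 0.61 · 6.819 - 3.291
z_β = 0.869

Power = Φ(z_β) = Φ(0.869) ≈ 0.808

Effect size d = 0.61 is medium by Cohen's convention (0.2/0.5/0.8).

Threshold: power ≥ 0.80 is conventionally adequate.
Power ≈ 0.81 → the study is adequately powered (power ≥ 0.80).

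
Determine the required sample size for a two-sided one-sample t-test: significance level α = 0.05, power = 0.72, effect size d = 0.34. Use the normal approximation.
n = 56

Sample size formula (one-sample t-test, normal approximation):
n = ((z_{α/2} + z_β) / d)²

z_{α/2} = 1.960 (for α = 0.05, two-sided)
z_β = 0.583 (for power = 0.72)
d = 0.34

n = ((1.960 + 0.583) / 0.34)²
n = (7.479)²
n ≈ 55.94
Round up to the next whole number: n = 56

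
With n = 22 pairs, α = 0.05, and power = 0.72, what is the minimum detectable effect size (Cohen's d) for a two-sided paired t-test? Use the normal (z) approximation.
d ≈ 0.54

Minimum detectable effect (paired t-test, normal approximation):
d = (z_{α/2} + z_β) / √n
d = (1.960 + 0.583) / √22
d = 2.543 / 4.690
d ≈ 0.54

By Cohen's convention (0.2 small / 0.5 medium / 0.8 large): medium effect.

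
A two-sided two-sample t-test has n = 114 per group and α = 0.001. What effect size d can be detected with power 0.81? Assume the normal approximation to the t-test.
d ≈ 0.55

Minimum detectable effect (two-sample t-test, normal approximation):
d = (z_{α/2} + z_β) / √(n/2)
d = (3.291 + 0.878) / √(114/2)
d = 4.168 / 7.550
d ≈ 0.55

By Cohen's convention (0.2 small / 0.5 medium / 0.8 large): medium effect.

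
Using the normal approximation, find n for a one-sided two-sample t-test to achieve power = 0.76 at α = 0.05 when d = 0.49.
n = 47 per group

Sample size formula (two-sample t-test, normal approximation):
n = 2 · ((z_α + z_β) / d)²

z_α = 1.645 (for α = 0.05, one-sided)
z_β = 0.706 (for power = 0.76)
d = 0.49

n = 2 · ((1.645 + 0.706) / 0.49)²
n = 2 · (4.798)²
n ≈ 46.04
Round up to the next whole number: n = 47 per group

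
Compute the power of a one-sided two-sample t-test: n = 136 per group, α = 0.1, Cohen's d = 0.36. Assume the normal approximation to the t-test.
Power ≈ 0.95

Power calculation (two-sample t-test, normal approximation):
z_β = d · √(n/2) - z_α
z_β = 0.36 · √(136/2) - 1.282
z_β = 0.36 · 8.246 - 1.282
z_β = 1.687

Power = Φ(z_β) = Φ(1.687) ≈ 0.954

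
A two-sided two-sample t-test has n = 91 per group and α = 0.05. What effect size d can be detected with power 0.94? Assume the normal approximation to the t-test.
d ≈ 0.52

Minimum detectable effect (two-sample t-test, normal approximation):
d = (z_{α/2} + z_β) / √(n/2)
d = (1.960 + 1.555) / √(91/2)
d = 3.515 / 6.745
d ≈ 0.52

By Cohen's convention (0.2 small / 0.5 medium / 0.8 large): medium effect.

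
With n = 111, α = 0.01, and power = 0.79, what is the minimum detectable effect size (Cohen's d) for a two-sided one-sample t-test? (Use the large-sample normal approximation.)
d ≈ 0.32

Minimum detectable effect (one-sample t-test, normal approximation):
d = (z_{α/2} + z_β) / √n
d = (2.576 + 0.806) / √111
d = 3.382 / 10.536
d ≈ 0.32

By Cohen's convention (0.2 small / 0.5 medium / 0.8 large): small effect.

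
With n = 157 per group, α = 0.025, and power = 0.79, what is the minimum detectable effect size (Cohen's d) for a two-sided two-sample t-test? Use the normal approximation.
d ≈ 0.34

Minimum detectable effect (two-sample t-test, normal approximation):
d = (z_{α/2} + z_β) / √(n/2)
d = (2.241 + 0.806) / √(157/2)
d = 3.048 / 8.860
d ≈ 0.34

By Cohen's convention (0.2 small / 0.5 medium / 0.8 large): small effect.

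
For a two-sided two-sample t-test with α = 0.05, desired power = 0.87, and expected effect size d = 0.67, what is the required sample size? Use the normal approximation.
n = 43 per group

Sample size formula (two-sample t-test, normal approximation):
n = 2 · ((z_{α/2} + z_β) / d)²

z_{α/2} = 1.960 (for α = 0.05, two-sided)
z_β = 1.126 (for power = 0.87)
d = 0.67

n = 2 · ((1.960 + 1.126) / 0.67)²
n = 2 · (4.606)²
n ≈ 42.43
Round up to the next whole number: n = 43 per group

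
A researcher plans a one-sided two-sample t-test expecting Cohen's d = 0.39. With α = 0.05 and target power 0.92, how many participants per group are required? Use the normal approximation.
n = 123 per group

Sample size formula (two-sample t-test, normal approximation):
n = 2 · ((z_α + z_β) / d)²

z_α = 1.645 (for α = 0.05, one-sided)
z_β = 1.405 (for power = 0.92)
d = 0.39

n = 2 · ((1.645 + 1.405) / 0.39)²
n = 2 · (7.821)²
n ≈ 122.34
Round up to the next whole number: n = 123 per group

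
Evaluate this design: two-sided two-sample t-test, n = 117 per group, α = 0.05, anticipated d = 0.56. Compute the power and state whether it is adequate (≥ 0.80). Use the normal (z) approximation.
Power ≈ 0.99; the study is adequately powered (power ≥ 0.80)

Power calculation (two-sample t-test, normal approximation):
z_β = d · √(n/2) - z_{α/2}
z_β = 0.56 · √(117/2) - 1.960
z_β = 0.56 · 7.649 - 1.960
z_β = 2.323

Power = Φ(z_β) = Φ(2.323) ≈ 0.990

Effect size d = 0.56 is medium by Cohen's convention (0.2/0.5/0.8).

Threshold: power ≥ 0.80 is conventionally adequate.
Power ≈ 0.99 → the study is adequately powered (power ≥ 0.80).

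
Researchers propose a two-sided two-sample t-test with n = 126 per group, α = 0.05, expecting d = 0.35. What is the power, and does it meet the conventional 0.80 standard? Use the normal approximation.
Power ≈ 0.79; the study is underpowered (power < 0.80)

Power calculation (two-sample t-test, normal approximation):
z_β = d · √(n/2) - z_{α/2}
z_β = 0.35 · √(126/2) - 1.960
z_β = 0.35 · 7.937 - 1.960
z_β = 0.818

Power = Φ(z_β) = Φ(0.818) ≈ 0.793

Effect size d = 0.35 is small by Cohen's convention (0.2/0.5/0.8).

Threshold: power ≥ 0.80 is conventionally adequate.
Power ≈ 0.79 → the study is underpowered (power < 0.80).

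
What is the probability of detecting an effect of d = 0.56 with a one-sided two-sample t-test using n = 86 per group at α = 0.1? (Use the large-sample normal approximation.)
Power ≈ 0.99

Power calculation (two-sample t-test, normal approximation):
z_β = d · √(n/2) - z_α
z_β = 0.56 · √(86/2) - 1.282
z_β = 0.56 · 6.557 - 1.282
z_β = 2.391

Power = Φ(z_β) = Φ(2.391) ≈ 0.992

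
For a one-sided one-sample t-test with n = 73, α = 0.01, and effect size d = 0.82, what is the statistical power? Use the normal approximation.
Power ≈ 1.00

Power calculation (one-sample t-test, normal approximation):
z_β = d · √n - z_α
z_β = 0.82 · √73 - 2.326
z_β = 0.82 · 8.544 - 2.326
z_β = 4.680

Power = Φ(z_β) = Φ(4.680) ≈ 1.000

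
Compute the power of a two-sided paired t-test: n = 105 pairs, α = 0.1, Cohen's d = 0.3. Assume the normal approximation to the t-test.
Power ≈ 0.92

Power calculation (paired t-test, normal approximation):
z_β = d · √n - z_{α/2}
z_β = 0.3 · √105 - 1.645
z_β = 0.3 · 10.247 - 1.645
z_β = 1.429

Power = Φ(z_β) = Φ(1.429) ≈ 0.924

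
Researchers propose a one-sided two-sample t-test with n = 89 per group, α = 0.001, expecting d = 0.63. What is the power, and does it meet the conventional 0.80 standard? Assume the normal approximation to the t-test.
Power ≈ 0.87; the study is adequately powered (power ≥ 0.80)

Power calculation (two-sample t-test, normal approximation):
z_β = d · √(n/2) - z_α
z_β = 0.63 · √(89/2) - 3.090
z_β = 0.63 · 6.671 - 3.090
z_β = 1.112

Power = Φ(z_β) = Φ(1.112) ≈ 0.867

Effect size d = 0.63 is medium by Cohen's convention (0.2/0.5/0.8).

Threshold: power ≥ 0.80 is conventionally adequate.
Power ≈ 0.87 → the study is adequately powered (power ≥ 0.80).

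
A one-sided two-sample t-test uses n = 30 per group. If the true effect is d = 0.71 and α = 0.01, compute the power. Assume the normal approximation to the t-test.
Power ≈ 0.66

Power calculation (two-sample t-test, normal approximation):
z_β = d · √(n/2) - z_α
z_β = 0.71 · √(30/2) - 2.326
z_β = 0.71 · 3.873 - 2.326
z_β = 0.423

Power = Φ(z_β) = Φ(0.423) ≈ 0.664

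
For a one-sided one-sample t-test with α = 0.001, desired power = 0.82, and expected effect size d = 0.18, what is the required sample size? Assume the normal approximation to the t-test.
n = 496

Sample size formula (one-sample t-test, normal approximation):
n = ((z_α + z_β) / d)²

z_α = 3.090 (for α = 0.001, one-sided)
z_β = 0.915 (for power = 0.82)
d = 0.18

n = ((3.090 + 0.915) / 0.18)²
n = (22.250)²
n ≈ 495.06
Round up to the next whole number: n = 496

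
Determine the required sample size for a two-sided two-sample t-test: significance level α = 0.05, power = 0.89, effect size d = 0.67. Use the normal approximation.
n = 46 per group

Sample size formula (two-sample t-test, normal approximation):
n = 2 · ((z_{α/2} + z_β) / d)²

z_{α/2} = 1.960 (for α = 0.05, two-sided)
z_β = 1.227 (for power = 0.89)
d = 0.67

n = 2 · ((1.960 + 1.227) / 0.67)²
n = 2 · (4.757)²
n ≈ 45.26
Round up to the next whole number: n = 46 per group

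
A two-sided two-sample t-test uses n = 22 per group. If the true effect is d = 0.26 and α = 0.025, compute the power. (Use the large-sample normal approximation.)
Power ≈ 0.08

Power calculation (two-sample t-test, normal approximation):
z_β = d · √(n/2) - z_{α/2}
z_β = 0.26 · √(22/2) - 2.241
z_β = 0.26 · 3.317 - 2.241
z_β = -1.379

Power = Φ(z_β) = Φ(-1.379) ≈ 0.084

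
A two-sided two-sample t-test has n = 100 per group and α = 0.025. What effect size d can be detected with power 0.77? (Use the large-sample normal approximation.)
d ≈ 0.42

Minimum detectable effect (two-sample t-test, normal approximation):
d = (z_{α/2} + z_β) / √(n/2)
d = (2.241 + 0.739) / √(100/2)
d = 2.980 / 7.071
d ≈ 0.42

By Cohen's convention (0.2 small / 0.5 medium / 0.8 large): small effect.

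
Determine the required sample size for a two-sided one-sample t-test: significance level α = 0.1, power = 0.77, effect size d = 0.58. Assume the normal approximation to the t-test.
n = 17

Sample size formula (one-sample t-test, normal approximation):
n = ((z_{α/2} + z_β) / d)²

z_{α/2} = 1.645 (for α = 0.1, two-sided)
z_β = 0.739 (for power = 0.77)
d = 0.58

n = ((1.645 + 0.739) / 0.58)²
n = (4.110)²
n ≈ 16.89
Round up to the next whole number: n = 17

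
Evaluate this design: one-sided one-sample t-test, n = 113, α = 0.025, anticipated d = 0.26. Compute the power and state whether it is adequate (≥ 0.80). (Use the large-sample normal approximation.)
Power ≈ 0.79; the study is underpowered (power < 0.80)

Power calculation (one-sample t-test, normal approximation):
z_β = d · √n - z_α
z_β = 0.26 · √113 - 1.960
z_β = 0.26 · 10.630 - 1.960
z_β = 0.804

Power = Φ(z_β) = Φ(0.804) ≈ 0.789

Effect size d = 0.26 is small by Cohen's convention (0.2/0.5/0.8).

Threshold: power ≥ 0.80 is conventionally adequate.
Power ≈ 0.79 → the study is underpowered (power < 0.80).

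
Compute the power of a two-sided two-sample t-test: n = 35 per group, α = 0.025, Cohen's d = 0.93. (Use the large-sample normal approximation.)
Power ≈ 0.95

Power calculation (two-sample t-test, normal approximation):
z_β = d · √(n/2) - z_{α/2}
z_β = 0.93 · √(35/2) - 2.241
z_β = 0.93 · 4.183 - 2.241
z_β = 1.649

Power = Φ(z_β) = Φ(1.649) ≈ 0.950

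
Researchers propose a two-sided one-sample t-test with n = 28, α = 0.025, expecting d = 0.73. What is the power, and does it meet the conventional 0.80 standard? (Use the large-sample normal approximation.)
Power ≈ 0.95; the study is adequately powered (power ≥ 0.80)

Power calculation (one-sample t-test, normal approximation):
z_β = d · √n - z_{α/2}
z_β = 0.73 · √28 - 2.241
z_β = 0.73 · 5.292 - 2.241
z_β = 1.621

Power = Φ(z_β) = Φ(1.621) ≈ 0.948

Effect size d = 0.73 is medium by Cohen's convention (0.2/0.5/0.8).

Threshold: power ≥ 0.80 is conventionally adequate.
Power ≈ 0.95 → the study is adequately powered (power ≥ 0.80).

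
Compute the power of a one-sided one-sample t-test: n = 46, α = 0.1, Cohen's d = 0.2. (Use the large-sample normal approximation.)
Power ≈ 0.53

Power calculation (one-sample t-test, normal approximation):
z_β = d · √n - z_α
z_β = 0.2 · √46 - 1.282
z_β = 0.2 · 6.782 - 1.282
z_β = 0.075

Power = Φ(z_β) = Φ(0.075) ≈ 0.530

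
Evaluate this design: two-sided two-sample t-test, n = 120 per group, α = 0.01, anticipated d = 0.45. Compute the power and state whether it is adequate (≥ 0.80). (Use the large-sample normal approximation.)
Power ≈ 0.82; the study is adequately powered (power ≥ 0.80)

Power calculation (two-sample t-test, normal approximation):
z_β = d · √(n/2) - z_{α/2}
z_β = 0.45 · √(120/2) - 2.576
z_β = 0.45 · 7.746 - 2.576
z_β = 0.910

Power = Φ(z_β) = Φ(0.910) ≈ 0.819

Effect size d = 0.45 is small by Cohen's convention (0.2/0.5/0.8).

Threshold: power ≥ 0.80 is conventionally adequate.
Power ≈ 0.82 → the study is adequately powered (power ≥ 0.80).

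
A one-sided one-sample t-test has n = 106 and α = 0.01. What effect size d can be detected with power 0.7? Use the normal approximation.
d ≈ 0.28

Minimum detectable effect (one-sample t-test, normal approximation):
d = (z_α + z_β) / √n
d = (2.326 + 0.524) / √106
d = 2.851 / 10.296
d ≈ 0.28

By Cohen's convention (0.2 small / 0.5 medium / 0.8 large): small effect.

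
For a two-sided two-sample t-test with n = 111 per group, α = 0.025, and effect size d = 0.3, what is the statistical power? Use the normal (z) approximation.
Power ≈ 0.50

Power calculation (two-sample t-test, normal approximation):
z_β = d · √(n/2) - z_{α/2}
z_β = 0.3 · √(111/2) - 2.241
z_β = 0.3 · 7.450 - 2.241
z_β = -0.006

Power = Φ(z_β) = Φ(-0.006) ≈ 0.497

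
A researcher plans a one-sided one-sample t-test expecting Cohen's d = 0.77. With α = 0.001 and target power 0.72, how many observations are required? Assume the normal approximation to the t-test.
n = 23

Sample size formula (one-sample t-test, normal approximation):
n = ((z_α + z_β) / d)²

z_α = 3.090 (for α = 0.001, one-sided)
z_β = 0.583 (for power = 0.72)
d = 0.77

n = ((3.090 + 0.583) / 0.77)²
n = (4.770)²
n ≈ 22.75
Round up to the next whole number: n = 23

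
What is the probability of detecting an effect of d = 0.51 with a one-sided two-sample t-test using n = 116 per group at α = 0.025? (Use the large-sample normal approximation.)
Power ≈ 0.97

Power calculation (two-sample t-test, normal approximation):
z_β = d · √(n/2) - z_α
z_β = 0.51 · √(116/2) - 1.960
z_β = 0.51 · 7.616 - 1.960
z_β = 1.924

Power = Φ(z_β) = Φ(1.924) ≈ 0.973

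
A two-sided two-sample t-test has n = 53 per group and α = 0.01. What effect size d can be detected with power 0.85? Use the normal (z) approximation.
d ≈ 0.70

Minimum detectable effect (two-sample t-test, normal approximation):
d = (z_{α/2} + z_β) / √(n/2)
d = (2.576 + 1.036) / √(53/2)
d = 3.612 / 5.148
d ≈ 0.70

By Cohen's convention (0.2 small / 0.5 medium / 0.8 large): medium effect.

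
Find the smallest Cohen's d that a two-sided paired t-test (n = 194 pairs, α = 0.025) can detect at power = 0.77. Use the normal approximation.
d ≈ 0.21

Minimum detectable effect (paired t-test, normal approximation):
d = (z_{α/2} + z_β) / √n
d = (2.241 + 0.739) / √194
d = 2.980 / 13.928
d ≈ 0.21

By Cohen's convention (0.2 small / 0.5 medium / 0.8 large): small effect.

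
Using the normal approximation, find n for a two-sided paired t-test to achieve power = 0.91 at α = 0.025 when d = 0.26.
n = 190 pairs

Sample size formula (paired t-test, normal approximation):
n = ((z_{α/2} + z_β) / d)²

z_{α/2} = 2.241 (for α = 0.025, two-sided)
z_β = 1.341 (for power = 0.91)
d = 0.26

n = ((2.241 + 1.341) / 0.26)²
n = (13.777)²
n ≈ 189.81
Round up to the next whole number: n = 190 pairs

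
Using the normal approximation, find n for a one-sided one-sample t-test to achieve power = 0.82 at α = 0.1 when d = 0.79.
n = 8

Sample size formula (one-sample t-test, normal approximation):
n = ((z_α + z_β) / d)²

z_α = 1.282 (for α = 0.1, one-sided)
z_β = 0.915 (for power = 0.82)
d = 0.79

n = ((1.282 + 0.915) / 0.79)²
n = (2.781)²
n ≈ 7.73
Round up to the next whole number: n = 8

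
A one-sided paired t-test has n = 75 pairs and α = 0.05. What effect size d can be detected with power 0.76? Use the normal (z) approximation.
d ≈ 0.27

Minimum detectable effect (paired t-test, normal approximation):
d = (z_α + z_β) / √n
d = (1.645 + 0.706) / √75
d = 2.351 / 8.660
d ≈ 0.27

By Cohen's convention (0.2 small / 0.5 medium / 0.8 large): small effect.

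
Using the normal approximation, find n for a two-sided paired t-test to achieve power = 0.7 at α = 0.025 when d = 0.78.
n = 13 pairs

Sample size formula (paired t-test, normal approximation):
n = ((z_{α/2} + z_β) / d)²

z_{α/2} = 2.241 (for α = 0.025, two-sided)
z_β = 0.524 (for power = 0.7)
d = 0.78

n = ((2.241 + 0.524) / 0.78)²
n = (3.545)²
n ≈ 12.57
Round up to the next whole number: n = 13 pairs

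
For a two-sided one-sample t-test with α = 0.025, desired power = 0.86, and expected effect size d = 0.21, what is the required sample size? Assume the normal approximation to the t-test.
n = 251

Sample size formula (one-sample t-test, normal approximation):
n = ((z_{α/2} + z_β) / d)²

z_{α/2} = 2.241 (for α = 0.025, two-sided)
z_β = 1.080 (for power = 0.86)
d = 0.21

n = ((2.241 + 1.080) / 0.21)²
n = (15.814)²
n ≈ 250.08
Round up to the next whole number: n = 251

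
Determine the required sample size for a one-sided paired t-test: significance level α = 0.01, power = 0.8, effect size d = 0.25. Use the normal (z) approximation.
n = 161 pairs

Sample size formula (paired t-test, normal approximation):
n = ((z_α + z_β) / d)²

z_α = 2.326 (for α = 0.01, one-sided)
z_β = 0.842 (for power = 0.8)
d = 0.25

n = ((2.326 + 0.842) / 0.25)²
n = (12.672)²
n ≈ 160.58
Round up to the next whole number: n = 161 pairs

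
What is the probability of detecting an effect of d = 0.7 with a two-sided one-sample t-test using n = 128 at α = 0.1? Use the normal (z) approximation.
Power ≈ 1.00

Power calculation (one-sample t-test, normal approximation):
z_β = d · √n - z_{α/2}
z_β = 0.7 · √128 - 1.645
z_β = 0.7 · 11.314 - 1.645
z_β = 6.275

Power = Φ(z_β) = Φ(6.275) ≈ 1.000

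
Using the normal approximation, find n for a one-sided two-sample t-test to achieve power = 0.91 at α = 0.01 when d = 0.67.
n = 60 per group

Sample size formula (two-sample t-test, normal approximation):
n = 2 · ((z_α + z_β) / d)²

z_α = 2.326 (for α = 0.01, one-sided)
z_β = 1.341 (for power = 0.91)
d = 0.67

n = 2 · ((2.326 + 1.341) / 0.67)²
n = 2 · (5.473)²
n ≈ 59.91
Round up to the next whole number: n = 60 per group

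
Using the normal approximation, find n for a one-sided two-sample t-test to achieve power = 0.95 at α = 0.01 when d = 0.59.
n = 91 per group

Sample size formula (two-sample t-test, normal approximation):
n = 2 · ((z_α + z_β) / d)²

z_α = 2.326 (for α = 0.01, one-sided)
z_β = 1.645 (for power = 0.95)
d = 0.59

n = 2 · ((2.326 + 1.645) / 0.59)²
n = 2 · (6.731)²
n ≈ 90.61
Round up to the next whole number: n = 91 per group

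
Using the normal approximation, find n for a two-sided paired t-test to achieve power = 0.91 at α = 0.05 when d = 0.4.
n = 69 pairs

Sample size formula (paired t-test, normal approximation):
n = ((z_{α/2} + z_β) / d)²

z_{α/2} = 1.960 (for α = 0.05, two-sided)
z_β = 1.341 (for power = 0.91)
d = 0.4

n = ((1.960 + 1.341) / 0.4)²
n = (8.253)²
n ≈ 68.11
Round up to the next whole number: n = 69 pairs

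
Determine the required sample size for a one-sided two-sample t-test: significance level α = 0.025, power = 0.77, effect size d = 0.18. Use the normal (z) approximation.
n = 450 per group

Sample size formula (two-sample t-test, normal approximation):
n = 2 · ((z_α + z_β) / d)²

z_α = 1.960 (for α = 0.025, one-sided)
z_β = 0.739 (for power = 0.77)
d = 0.18

n = 2 · ((1.960 + 0.739) / 0.18)²
n = 2 · (14.994)²
n ≈ 449.64
Round up to the next whole number: n = 450 per group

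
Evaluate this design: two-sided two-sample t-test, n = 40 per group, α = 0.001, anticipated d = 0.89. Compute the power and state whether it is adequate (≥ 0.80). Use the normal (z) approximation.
Power ≈ 0.75; the study is underpowered (power < 0.80)

Power calculation (two-sample t-test, normal approximation):
z_β = d · √(n/2) - z_{α/2}
z_β = 0.89 · √(40/2) - 3.291
z_β = 0.89 · 4.472 - 3.291
z_β = 0.690

Power = Φ(z_β) = Φ(0.690) ≈ 0.755

Effect size d = 0.89 is large by Cohen's convention (0.2/0.5/0.8).

Threshold: power ≥ 0.80 is conventionally adequate.
Power ≈ 0.75 → the study is underpowered (power < 0.80).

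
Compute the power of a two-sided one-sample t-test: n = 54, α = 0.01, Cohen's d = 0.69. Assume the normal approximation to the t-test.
Power ≈ 0.99

Power calculation (one-sample t-test, normal approximation):
z_β = d · √n - z_{α/2}
z_β = 0.69 · √54 - 2.576
z_β = 0.69 · 7.348 - 2.576
z_β = 2.495

Power = Φ(z_β) = Φ(2.495) ≈ 0.994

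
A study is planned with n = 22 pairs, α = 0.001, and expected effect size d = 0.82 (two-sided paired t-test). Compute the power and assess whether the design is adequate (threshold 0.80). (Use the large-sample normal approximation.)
Power ≈ 0.71; the study is underpowered (power < 0.80)

Power calculation (paired t-test, normal approximation):
z_β = d · √n - z_{α/2}
z_β = 0.82 · √22 - 3.291
z_β = 0.82 · 4.690 - 3.291
z_β = 0.556

Power = Φ(z_β) = Φ(0.556) ≈ 0.711

Effect size d = 0.82 is large by Cohen's convention (0.2/0.5/0.8).

Threshold: power ≥ 0.80 is conventionally adequate.
Power ≈ 0.71 → the study is underpowered (power < 0.80).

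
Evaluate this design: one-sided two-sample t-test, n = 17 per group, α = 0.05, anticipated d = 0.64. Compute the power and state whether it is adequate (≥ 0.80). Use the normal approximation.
Power ≈ 0.59; the study is underpowered (power < 0.80)

Power calculation (two-sample t-test, normal approximation):
z_β = d · √(n/2) - z_α
z_β = 0.64 · √(17/2) - 1.645
z_β = 0.64 · 2.915 - 1.645
z_β = 0.221

Power = Φ(z_β) = Φ(0.221) ≈ 0.587

Effect size d = 0.64 is medium by Cohen's convention (0.2/0.5/0.8).

Threshold: power ≥ 0.80 is conventionally adequate.
Power ≈ 0.59 → the study is underpowered (power < 0.80).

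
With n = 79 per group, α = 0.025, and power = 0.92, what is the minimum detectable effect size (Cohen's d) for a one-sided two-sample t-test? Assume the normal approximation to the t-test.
d ≈ 0.54

Minimum detectable effect (two-sample t-test, normal approximation):
d = (z_α + z_β) / √(n/2)
d = (1.960 + 1.405) / √(79/2)
d = 3.365 / 6.285
d ≈ 0.54

By Cohen's convention (0.2 small / 0.5 medium / 0.8 large): medium effect.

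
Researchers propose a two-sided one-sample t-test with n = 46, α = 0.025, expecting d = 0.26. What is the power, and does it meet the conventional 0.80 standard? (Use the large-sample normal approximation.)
Power ≈ 0.32; the study is underpowered (power < 0.80)

Power calculation (one-sample t-test, normal approximation):
z_β = d · √n - z_{α/2}
z_β = 0.26 · √46 - 2.241
z_β = 0.26 · 6.782 - 2.241
z_β = -0.478

Power = Φ(z_β) = Φ(-0.478) ≈ 0.316

Effect size d = 0.26 is small by Cohen's convention (0.2/0.5/0.8).

Threshold: power ≥ 0.80 is conventionally adequate.
Power ≈ 0.32 → the study is underpowered (power < 0.80).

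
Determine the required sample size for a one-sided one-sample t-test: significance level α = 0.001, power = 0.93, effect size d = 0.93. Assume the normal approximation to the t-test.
n = 25

Sample size formula (one-sample t-test, normal approximation):
n = ((z_α + z_β) / d)²

z_α = 3.090 (for α = 0.001, one-sided)
z_β = 1.476 (for power = 0.93)
d = 0.93

n = ((3.090 + 1.476) / 0.93)²
n = (4.910)²
n ≈ 24.11
Round up to the next whole number: n = 25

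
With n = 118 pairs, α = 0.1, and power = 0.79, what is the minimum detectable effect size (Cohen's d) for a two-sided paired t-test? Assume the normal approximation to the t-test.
d ≈ 0.23

Minimum detectable effect (paired t-test, normal approximation):
d = (z_{α/2} + z_β) / √n
d = (1.645 + 0.806) / √118
d = 2.451 / 10.863
d ≈ 0.23

By Cohen's convention (0.2 small / 0.5 medium / 0.8 large): small effect.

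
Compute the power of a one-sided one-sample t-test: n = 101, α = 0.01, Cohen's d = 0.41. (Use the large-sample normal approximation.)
Power ≈ 0.96

Power calculation (one-sample t-test, normal approximation):
z_β = d · √n - z_α
z_β = 0.41 · √101 - 2.326
z_β = 0.41 · 10.050 - 2.326
z_β = 1.794

Power = Φ(z_β) = Φ(1.794) ≈ 0.964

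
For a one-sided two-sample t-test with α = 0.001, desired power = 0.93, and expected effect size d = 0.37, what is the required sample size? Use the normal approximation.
n = 305 per group

Sample size formula (two-sample t-test, normal approximation):
n = 2 · ((z_α + z_β) / d)²

z_α = 3.090 (for α = 0.001, one-sided)
z_β = 1.476 (for power = 0.93)
d = 0.37

n = 2 · ((3.090 + 1.476) / 0.37)²
n = 2 · (12.341)²
n ≈ 304.60
Round up to the next whole number: n = 305 per group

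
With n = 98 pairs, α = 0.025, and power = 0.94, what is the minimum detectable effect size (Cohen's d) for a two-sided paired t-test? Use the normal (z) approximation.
d ≈ 0.38

Minimum detectable effect (paired t-test, normal approximation):
d = (z_{α/2} + z_β) / √n
d = (2.241 + 1.555) / √98
d = 3.796 / 9.899
d ≈ 0.38

By Cohen's convention (0.2 small / 0.5 medium / 0.8 large): small effect.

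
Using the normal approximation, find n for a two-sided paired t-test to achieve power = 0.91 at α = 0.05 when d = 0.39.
n = 72 pairs

Sample size formula (paired t-test, normal approximation):
n = ((z_{α/2} + z_β) / d)²

z_{α/2} = 1.960 (for α = 0.05, two-sided)
z_β = 1.341 (for power = 0.91)
d = 0.39

n = ((1.960 + 1.341) / 0.39)²
n = (8.464)²
n ≈ 71.64
Round up to the next whole number: n = 72 pairs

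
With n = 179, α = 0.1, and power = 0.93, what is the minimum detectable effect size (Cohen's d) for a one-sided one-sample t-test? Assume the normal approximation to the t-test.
d ≈ 0.21

Minimum detectable effect (one-sample t-test, normal approximation):
d = (z_α + z_β) / √n
d = (1.282 + 1.476) / √179
d = 2.757 / 13.379
d ≈ 0.21

By Cohen's convention (0.2 small / 0.5 medium / 0.8 large): small effect.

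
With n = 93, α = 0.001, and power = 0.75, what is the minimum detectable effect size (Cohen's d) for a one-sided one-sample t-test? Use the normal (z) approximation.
d ≈ 0.39

Minimum detectable effect (one-sample t-test, normal approximation):
d = (z_α + z_β) / √n
d = (3.090 + 0.674) / √93
d = 3.765 / 9.644
d ≈ 0.39

By Cohen's convention (0.2 small / 0.5 medium / 0.8 large): small effect.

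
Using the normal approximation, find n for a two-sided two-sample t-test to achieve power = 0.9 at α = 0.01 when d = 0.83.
n = 44 per group

Sample size formula (two-sample t-test, normal approximation):
n = 2 · ((z_{α/2} + z_β) / d)²

z_{α/2} = 2.576 (for α = 0.01, two-sided)
z_β = 1.282 (for power = 0.9)
d = 0.83

n = 2 · ((2.576 + 1.282) / 0.83)²
n = 2 · (4.648)²
n ≈ 43.21
Round up to the next whole number: n = 44 per group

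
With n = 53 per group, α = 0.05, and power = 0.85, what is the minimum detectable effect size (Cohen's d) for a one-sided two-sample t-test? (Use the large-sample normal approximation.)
d ≈ 0.52

Minimum detectable effect (two-sample t-test, normal approximation):
d = (z_α + z_β) / √(n/2)
d = (1.645 + 1.036) / √(53/2)
d = 2.681 / 5.148
d ≈ 0.52

By Cohen's convention (0.2 small / 0.5 medium / 0.8 large): medium effect.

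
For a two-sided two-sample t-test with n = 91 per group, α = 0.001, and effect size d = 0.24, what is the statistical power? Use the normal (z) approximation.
Power ≈ 0.05

Power calculation (two-sample t-test, normal approximation):
z_β = d · √(n/2) - z_{α/2}
z_β = 0.24 · √(91/2) - 3.291
z_β = 0.24 · 6.745 - 3.291
z_β = -1.672

Power = Φ(z_β) = Φ(-1.672) ≈ 0.047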